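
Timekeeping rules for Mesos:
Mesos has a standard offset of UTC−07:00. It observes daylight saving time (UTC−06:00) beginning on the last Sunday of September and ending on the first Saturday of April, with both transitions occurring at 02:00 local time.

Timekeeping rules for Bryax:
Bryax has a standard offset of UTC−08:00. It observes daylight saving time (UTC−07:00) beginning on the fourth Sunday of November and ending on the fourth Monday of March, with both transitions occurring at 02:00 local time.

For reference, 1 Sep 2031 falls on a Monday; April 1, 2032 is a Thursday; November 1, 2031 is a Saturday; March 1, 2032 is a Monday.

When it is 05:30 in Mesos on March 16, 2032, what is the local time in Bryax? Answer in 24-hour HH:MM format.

04:30

1 September 2031 is a Monday, so Sundays fall on 7, 14, 21, 28; the last is September 28.
1 April 2032 is a Thursday, so the first Saturday is April 3.
March 16, 2032 lies within the daylight-saving period (28 September 2031 – 3 April 2032), so Mesos is on daylight time, UTC−06:00.
05:30 Mesos + 6h = 11:30 UTC.
1 November 2031 is a Saturday, so the first Sunday is November 2 and the fourth is November 23.
1 March 2032 is a Monday, so the first Monday is March 1 and the fourth is March 22.
At the standard offset (UTC−08:00), 11:30 UTC − 8h = 03:30 Bryax standard time.
The standard-time date in Bryax, March 16, 2032, falls between 23 November 2031 and 22 March 2032, so daylight saving is in effect and Bryax is at UTC−07:00.
11:30 UTC − 7h = 04:30 Bryax.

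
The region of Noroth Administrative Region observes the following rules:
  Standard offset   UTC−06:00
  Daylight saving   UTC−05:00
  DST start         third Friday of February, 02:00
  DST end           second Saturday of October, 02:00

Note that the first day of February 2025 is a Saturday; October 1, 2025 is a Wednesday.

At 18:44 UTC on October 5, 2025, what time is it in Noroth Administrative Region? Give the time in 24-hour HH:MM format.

1 February 2025 is a Saturday, so the first Friday is February 7 and the third is February 21.
1 October 2025 is a Wednesday, so the first Saturday is October 4 and the second is October 11.
At the standard offset (UTC−06:00), 18:44 UTC − 6h = 12:44 Noroth Administrative Region standard time.
The standard-time date in Noroth Administrative Region, October 5, 2025, falls between 21 February and 11 October, so daylight saving is in effect and Noroth Administrative Region is at UTC−05:00.
18:44 UTC − 5h = 13:44 local.

13:44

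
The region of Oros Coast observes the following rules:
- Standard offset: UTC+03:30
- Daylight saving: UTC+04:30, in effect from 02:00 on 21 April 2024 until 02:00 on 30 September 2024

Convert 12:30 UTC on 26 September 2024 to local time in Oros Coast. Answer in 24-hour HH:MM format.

At the standard offset (UTC+03:30), 12:30 UTC + 3h30m = 16:00 Oros Coast standard time.
Daylight saving runs 21 April – 30 September; the standard-time date in Oros Coast, 26 September 2024, is inside that window, so Oros Coast is at UTC+04:30.
12:30 UTC + 4h30m = 17:00 local.

17:00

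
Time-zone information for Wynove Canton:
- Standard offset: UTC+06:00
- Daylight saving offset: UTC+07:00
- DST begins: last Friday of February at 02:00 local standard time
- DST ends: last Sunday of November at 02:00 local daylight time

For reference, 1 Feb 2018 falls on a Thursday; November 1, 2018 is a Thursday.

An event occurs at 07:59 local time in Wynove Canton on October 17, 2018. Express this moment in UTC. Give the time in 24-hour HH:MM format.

00:59

1 February 2018 is a Thursday, so Fridays fall on 2, 9, 16, 23; the last is February 23.
1 November 2018 is a Thursday, so Sundays fall on 4, 11, 18, 25; the last is November 25.
October 17, 2018 lies within the daylight-saving period (23 February – 25 November), so Wynove Canton is on daylight time, UTC+07:00.
07:59 local − 7h = 00:59 UTC.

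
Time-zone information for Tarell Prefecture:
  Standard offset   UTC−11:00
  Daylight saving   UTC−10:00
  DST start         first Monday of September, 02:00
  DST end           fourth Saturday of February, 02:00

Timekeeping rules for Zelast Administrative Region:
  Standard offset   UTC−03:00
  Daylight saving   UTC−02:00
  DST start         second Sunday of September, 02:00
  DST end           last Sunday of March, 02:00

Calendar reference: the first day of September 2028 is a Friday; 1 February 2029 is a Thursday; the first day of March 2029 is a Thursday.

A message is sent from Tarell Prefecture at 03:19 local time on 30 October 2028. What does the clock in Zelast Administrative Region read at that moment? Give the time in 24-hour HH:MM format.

1 September 2028 is a Friday, so the first Monday is September 4.
1 February 2029 is a Thursday, so the first Saturday is February 3 and the fourth is February 24.
Daylight saving runs 4 September 2028 – 24 February 2029; 30 October 2028 is inside that window, so Tarell Prefecture is at UTC−10:00.
03:19 Tarell Prefecture + 10h = 13:19 UTC.
1 September 2028 is a Friday, so the first Sunday is September 3 and the second is September 10.
1 March 2029 is a Thursday, so Sundays fall on 4, 11, 18, 25; the last is March 25.
At the standard offset (UTC−03:00), 13:19 UTC − 3h = 10:19 Zelast Administrative Region standard time.
The standard-time date in Zelast Administrative Region, 30 October 2028, falls between 10 September 2028 and 25 March 2029, so daylight saving is in effect and Zelast Administrative Region is at UTC−02:00.
13:19 UTC − 2h = 11:19 Zelast Administrative Region.

11:19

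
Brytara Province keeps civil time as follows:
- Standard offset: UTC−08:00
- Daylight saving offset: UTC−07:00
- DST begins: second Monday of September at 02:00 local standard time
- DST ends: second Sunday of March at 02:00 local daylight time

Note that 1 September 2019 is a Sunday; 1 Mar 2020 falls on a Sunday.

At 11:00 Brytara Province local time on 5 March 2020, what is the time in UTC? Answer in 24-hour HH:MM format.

1 September 2019 is a Sunday, so the first Monday is September 2 and the second is September 9.
1 March 2020 is a Sunday, so the first Sunday is March 1 and the second is March 8.
Daylight saving runs 9 September 2019 – 8 March 2020; 5 March 2020 is inside that window, so Brytara Province is at UTC−07:00.
11:00 local + 7h = 18:00 UTC.

18:00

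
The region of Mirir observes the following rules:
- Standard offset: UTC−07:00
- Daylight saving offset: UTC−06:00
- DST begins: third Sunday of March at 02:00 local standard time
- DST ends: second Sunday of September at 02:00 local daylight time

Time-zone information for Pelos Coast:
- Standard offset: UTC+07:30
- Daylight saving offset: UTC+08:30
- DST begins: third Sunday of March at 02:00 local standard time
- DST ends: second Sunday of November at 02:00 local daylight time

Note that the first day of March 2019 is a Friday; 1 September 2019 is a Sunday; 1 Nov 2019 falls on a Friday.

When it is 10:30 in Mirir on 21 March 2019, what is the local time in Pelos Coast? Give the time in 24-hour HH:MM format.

01:00

1 March 2019 is a Friday, so the first Sunday is March 3 and the third is March 17.
1 September 2019 is a Sunday, so the first Sunday is September 1 and the second is September 8.
21 March 2019 lies within the daylight-saving period (17 March – 8 September), so Mirir is on daylight time, UTC−06:00.
10:30 Mirir + 6h = 16:30 UTC.
1 March 2019 is a Friday, so the first Sunday is March 3 and the third is March 17.
1 November 2019 is a Friday, so the first Sunday is November 3 and the second is November 10.
At the standard offset (UTC+07:30), 16:30 UTC + 7h30m = 00:00 Pelos Coast standard time (rolling into the next day, 22 March 2019).
Daylight saving runs 17 March – 10 November; the standard-time date in Pelos Coast, 22 March 2019, is inside that window, so Pelos Coast is at UTC+08:30.
16:30 UTC + 8h30m = 01:00 Pelos Coast (rolling into the next day, 22 March 2019).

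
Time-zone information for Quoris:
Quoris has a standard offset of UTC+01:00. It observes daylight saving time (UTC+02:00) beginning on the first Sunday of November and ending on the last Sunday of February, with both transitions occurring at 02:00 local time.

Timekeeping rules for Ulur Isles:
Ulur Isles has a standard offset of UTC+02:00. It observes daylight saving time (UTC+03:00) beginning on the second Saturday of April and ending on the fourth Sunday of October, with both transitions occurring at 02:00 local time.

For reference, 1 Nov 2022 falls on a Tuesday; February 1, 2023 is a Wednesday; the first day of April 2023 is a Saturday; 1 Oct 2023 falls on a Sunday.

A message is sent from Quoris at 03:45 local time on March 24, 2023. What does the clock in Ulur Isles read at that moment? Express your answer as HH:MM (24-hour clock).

1 November 2022 is a Tuesday, so the first Sunday is November 6.
1 February 2023 is a Wednesday, so Sundays fall on 5, 12, 19, 26; the last is February 26.
Daylight saving runs 6 November 2022 – 26 February 2023; March 24, 2023 is outside that window, so Quoris is on standard time at UTC+01:00.
03:45 Quoris − 1h = 02:45 UTC.
1 April 2023 is a Saturday, so the first Saturday is April 1 and the second is April 8.
1 October 2023 is a Sunday, so the first Sunday is October 1 and the fourth is October 22.
At the standard offset (UTC+02:00), 02:45 UTC + 2h = 04:45 Ulur Isles standard time.
The standard-time date in Ulur Isles, March 24, 2023, is outside the daylight-saving period (8 April – 22 October), so Ulur Isles is on standard time, UTC+02:00.
02:45 UTC + 2h = 04:45 Ulur Isles.

04:45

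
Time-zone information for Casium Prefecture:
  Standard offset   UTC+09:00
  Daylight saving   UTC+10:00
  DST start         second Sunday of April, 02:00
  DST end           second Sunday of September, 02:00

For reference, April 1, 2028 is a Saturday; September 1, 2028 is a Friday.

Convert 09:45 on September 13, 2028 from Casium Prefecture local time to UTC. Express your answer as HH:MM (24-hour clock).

00:45

1 April 2028 is a Saturday, so the first Sunday is April 2 and the second is April 9.
1 September 2028 is a Friday, so the first Sunday is September 3 and the second is September 10.
September 13, 2028 does not fall between 9 April and 10 September, so daylight saving is not in effect and Casium Prefecture is at UTC+09:00.
09:45 local − 9h = 00:45 UTC.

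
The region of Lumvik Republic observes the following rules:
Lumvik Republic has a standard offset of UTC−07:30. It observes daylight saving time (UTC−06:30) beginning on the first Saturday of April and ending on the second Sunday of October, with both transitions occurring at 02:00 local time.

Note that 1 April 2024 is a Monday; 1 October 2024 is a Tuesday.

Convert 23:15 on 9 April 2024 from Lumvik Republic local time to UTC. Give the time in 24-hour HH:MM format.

1 April 2024 is a Monday, so the first Saturday is April 6.
1 October 2024 is a Tuesday, so the first Sunday is October 6 and the second is October 13.
9 April 2024 falls between 6 April and 13 October, so daylight saving is in effect and Lumvik Republic is at UTC−06:30.
23:15 local + 6h30m = 05:45 UTC (rolling into the next day, 10 April 2024).

05:45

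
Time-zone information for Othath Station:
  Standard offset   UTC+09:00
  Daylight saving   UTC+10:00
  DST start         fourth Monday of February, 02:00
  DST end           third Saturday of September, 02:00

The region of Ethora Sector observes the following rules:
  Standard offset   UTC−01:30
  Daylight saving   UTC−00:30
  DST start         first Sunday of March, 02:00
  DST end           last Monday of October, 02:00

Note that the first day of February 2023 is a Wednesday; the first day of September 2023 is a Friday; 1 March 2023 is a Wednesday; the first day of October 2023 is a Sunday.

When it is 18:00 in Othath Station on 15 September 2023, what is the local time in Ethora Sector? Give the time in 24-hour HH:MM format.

07:30

1 February 2023 is a Wednesday, so the first Monday is February 6 and the fourth is February 27.
1 September 2023 is a Friday, so the first Saturday is September 2 and the third is September 16.
15 September 2023 falls between 27 February and 16 September, so daylight saving is in effect and Othath Station is at UTC+10:00.
18:00 Othath Station − 10h = 08:00 UTC.
1 March 2023 is a Wednesday, so the first Sunday is March 5.
1 October 2023 is a Sunday, so Mondays fall on 2, 9, 16, 23, 30; the last is October 30.
At the standard offset (UTC−01:30), 08:00 UTC − 1h30m = 06:30 Ethora Sector standard time.
The standard-time date in Ethora Sector, 15 September 2023, falls between 5 March and 30 October, so daylight saving is in effect and Ethora Sector is at UTC−00:30.
08:00 UTC − 0h30m = 07:30 Ethora Sector.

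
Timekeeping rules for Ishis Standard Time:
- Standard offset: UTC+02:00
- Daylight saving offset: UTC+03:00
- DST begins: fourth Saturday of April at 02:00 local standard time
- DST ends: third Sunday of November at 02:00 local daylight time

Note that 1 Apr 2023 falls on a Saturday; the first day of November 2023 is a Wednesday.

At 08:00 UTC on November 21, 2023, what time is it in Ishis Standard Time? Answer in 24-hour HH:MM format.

1 April 2023 is a Saturday, so the first Saturday is April 1 and the fourth is April 22.
1 November 2023 is a Wednesday, so the first Sunday is November 5 and the third is November 19.
At the standard offset (UTC+02:00), 08:00 UTC + 2h = 10:00 Ishis Standard Time standard time.
The standard-time date in Ishis Standard Time, November 21, 2023, does not fall between 22 April and 19 November, so daylight saving is not in effect and Ishis Standard Time is at UTC+02:00.
08:00 UTC + 2h = 10:00 local.

10:00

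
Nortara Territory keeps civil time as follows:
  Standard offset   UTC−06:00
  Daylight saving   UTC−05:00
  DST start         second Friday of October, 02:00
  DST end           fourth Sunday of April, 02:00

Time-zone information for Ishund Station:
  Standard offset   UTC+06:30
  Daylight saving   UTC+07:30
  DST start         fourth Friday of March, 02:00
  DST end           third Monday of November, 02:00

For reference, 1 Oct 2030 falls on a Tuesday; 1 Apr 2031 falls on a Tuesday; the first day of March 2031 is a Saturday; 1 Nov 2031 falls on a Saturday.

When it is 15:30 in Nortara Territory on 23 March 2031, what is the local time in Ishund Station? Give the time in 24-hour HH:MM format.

1 October 2030 is a Tuesday, so the first Friday is October 4 and the second is October 11.
1 April 2031 is a Tuesday, so the first Sunday is April 6 and the fourth is April 27.
23 March 2031 falls between 11 October 2030 and 27 April 2031, so daylight saving is in effect and Nortara Territory is at UTC−05:00.
15:30 Nortara Territory + 5h = 20:30 UTC.
1 March 2031 is a Saturday, so the first Friday is March 7 and the fourth is March 28.
1 November 2031 is a Saturday, so the first Monday is November 3 and the third is November 17.
At the standard offset (UTC+06:30), 20:30 UTC + 6h30m = 03:00 Ishund Station standard time (rolling into the next day, 24 March 2031).
Daylight saving runs 28 March – 17 November; the standard-time date in Ishund Station, 24 March 2031, is outside that window, so Ishund Station is on standard time at UTC+06:30.
20:30 UTC + 6h30m = 03:00 Ishund Station (rolling into the next day, 24 March 2031).

03:00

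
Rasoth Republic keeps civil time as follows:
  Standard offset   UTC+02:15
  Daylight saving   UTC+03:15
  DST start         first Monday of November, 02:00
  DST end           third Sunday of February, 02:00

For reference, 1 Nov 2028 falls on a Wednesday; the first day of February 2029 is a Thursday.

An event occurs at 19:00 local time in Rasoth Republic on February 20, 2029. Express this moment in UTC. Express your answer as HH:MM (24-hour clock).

1 November 2028 is a Wednesday, so the first Monday is November 6.
1 February 2029 is a Thursday, so the first Sunday is February 4 and the third is February 18.
February 20, 2029 is outside the daylight-saving period (6 November 2028 – 18 February 2029), so Rasoth Republic is on standard time, UTC+02:15.
19:00 local − 2h15m = 16:45 UTC.

16:45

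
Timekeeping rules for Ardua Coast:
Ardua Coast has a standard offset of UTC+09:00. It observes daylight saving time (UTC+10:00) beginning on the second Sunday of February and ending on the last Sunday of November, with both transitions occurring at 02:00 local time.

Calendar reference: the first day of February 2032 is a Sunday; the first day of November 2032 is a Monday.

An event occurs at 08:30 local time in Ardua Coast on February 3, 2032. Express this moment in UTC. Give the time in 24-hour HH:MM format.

1 February 2032 is a Sunday, so the first Sunday is February 1 and the second is February 8.
1 November 2032 is a Monday, so Sundays fall on 7, 14, 21, 28; the last is November 28.
February 3, 2032 is outside the daylight-saving period (8 February – 28 November), so Ardua Coast is on standard time, UTC+09:00.
08:30 local − 9h = 23:30 UTC (rolling into the previous day, 2 February 2032).

23:30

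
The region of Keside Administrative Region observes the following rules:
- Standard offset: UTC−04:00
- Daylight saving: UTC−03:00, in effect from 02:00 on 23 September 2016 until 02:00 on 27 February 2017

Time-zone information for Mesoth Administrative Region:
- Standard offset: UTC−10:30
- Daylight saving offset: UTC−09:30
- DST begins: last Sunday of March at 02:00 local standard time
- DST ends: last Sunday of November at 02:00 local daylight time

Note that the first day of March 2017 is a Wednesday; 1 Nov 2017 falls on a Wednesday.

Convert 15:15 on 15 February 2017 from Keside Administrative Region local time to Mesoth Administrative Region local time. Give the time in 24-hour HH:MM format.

15 February 2017 falls between 23 September 2016 and 27 February 2017, so daylight saving is in effect and Keside Administrative Region is at UTC−03:00.
15:15 Keside Administrative Region + 3h = 18:15 UTC.
1 March 2017 is a Wednesday, so Sundays fall on 5, 12, 19, 26; the last is March 26.
1 November 2017 is a Wednesday, so Sundays fall on 5, 12, 19, 26; the last is November 26.
At the standard offset (UTC−10:30), 18:15 UTC − 10h30m = 07:45 Mesoth Administrative Region standard time.
The standard-time date in Mesoth Administrative Region, 15 February 2017, is outside the daylight-saving period (26 March – 26 November), so Mesoth Administrative Region is on standard time, UTC−10:30.
18:15 UTC − 10h30m = 07:45 Mesoth Administrative Region.

07:45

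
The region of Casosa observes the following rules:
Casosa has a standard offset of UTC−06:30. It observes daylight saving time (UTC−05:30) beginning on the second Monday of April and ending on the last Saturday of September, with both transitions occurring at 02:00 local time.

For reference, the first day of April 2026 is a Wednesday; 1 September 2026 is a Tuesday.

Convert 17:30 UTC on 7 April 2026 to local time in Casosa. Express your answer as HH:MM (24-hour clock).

11:00

1 April 2026 is a Wednesday, so the first Monday is April 6 and the second is April 13.
1 September 2026 is a Tuesday, so Saturdays fall on 5, 12, 19, 26; the last is September 26.
At the standard offset (UTC−06:30), 17:30 UTC − 6h30m = 11:00 Casosa standard time.
The standard-time date in Casosa, 7 April 2026, is outside the daylight-saving period (13 April – 26 September), so Casosa is on standard time, UTC−06:30.
17:30 UTC − 6h30m = 11:00 local.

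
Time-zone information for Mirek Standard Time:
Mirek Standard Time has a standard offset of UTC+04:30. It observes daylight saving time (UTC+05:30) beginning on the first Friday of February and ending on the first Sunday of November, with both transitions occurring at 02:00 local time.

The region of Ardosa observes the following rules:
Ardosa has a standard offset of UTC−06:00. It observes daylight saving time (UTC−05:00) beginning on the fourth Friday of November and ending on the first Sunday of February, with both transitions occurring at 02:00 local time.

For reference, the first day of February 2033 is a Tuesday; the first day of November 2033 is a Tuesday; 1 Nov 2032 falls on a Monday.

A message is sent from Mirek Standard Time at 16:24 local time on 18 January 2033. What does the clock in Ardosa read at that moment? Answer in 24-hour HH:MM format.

06:54

1 February 2033 is a Tuesday, so the first Friday is February 4.
1 November 2033 is a Tuesday, so the first Sunday is November 6.
18 January 2033 does not fall between 4 February and 6 November, so daylight saving is not in effect and Mirek Standard Time is at UTC+04:30.
16:24 Mirek Standard Time − 4h30m = 11:54 UTC.
1 November 2032 is a Monday, so the first Friday is November 5 and the fourth is November 26.
1 February 2033 is a Tuesday, so the first Sunday is February 6.
At the standard offset (UTC−06:00), 11:54 UTC − 6h = 05:54 Ardosa standard time.
The standard-time date in Ardosa, 18 January 2033, falls between 26 November 2032 and 6 February 2033, so daylight saving is in effect and Ardosa is at UTC−05:00.
11:54 UTC − 5h = 06:54 Ardosa.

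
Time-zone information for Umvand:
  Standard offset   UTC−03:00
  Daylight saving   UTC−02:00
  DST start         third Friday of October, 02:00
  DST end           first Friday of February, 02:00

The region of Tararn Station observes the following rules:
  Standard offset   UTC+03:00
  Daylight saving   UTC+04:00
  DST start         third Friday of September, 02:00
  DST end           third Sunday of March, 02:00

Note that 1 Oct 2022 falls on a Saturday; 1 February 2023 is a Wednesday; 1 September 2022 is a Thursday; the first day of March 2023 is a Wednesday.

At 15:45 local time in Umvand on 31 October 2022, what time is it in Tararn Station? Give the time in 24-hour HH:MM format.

1 October 2022 is a Saturday, so the first Friday is October 7 and the third is October 21.
1 February 2023 is a Wednesday, so the first Friday is February 3.
31 October 2022 falls between 21 October 2022 and 3 February 2023, so daylight saving is in effect and Umvand is at UTC−02:00.
15:45 Umvand + 2h = 17:45 UTC.
1 September 2022 is a Thursday, so the first Friday is September 2 and the third is September 16.
1 March 2023 is a Wednesday, so the first Sunday is March 5 and the third is March 19.
At the standard offset (UTC+03:00), 17:45 UTC + 3h = 20:45 Tararn Station standard time.
The standard-time date in Tararn Station, 31 October 2022, falls between 16 September 2022 and 19 March 2023, so daylight saving is in effect and Tararn Station is at UTC+04:00.
17:45 UTC + 4h = 21:45 Tararn Station.

21:45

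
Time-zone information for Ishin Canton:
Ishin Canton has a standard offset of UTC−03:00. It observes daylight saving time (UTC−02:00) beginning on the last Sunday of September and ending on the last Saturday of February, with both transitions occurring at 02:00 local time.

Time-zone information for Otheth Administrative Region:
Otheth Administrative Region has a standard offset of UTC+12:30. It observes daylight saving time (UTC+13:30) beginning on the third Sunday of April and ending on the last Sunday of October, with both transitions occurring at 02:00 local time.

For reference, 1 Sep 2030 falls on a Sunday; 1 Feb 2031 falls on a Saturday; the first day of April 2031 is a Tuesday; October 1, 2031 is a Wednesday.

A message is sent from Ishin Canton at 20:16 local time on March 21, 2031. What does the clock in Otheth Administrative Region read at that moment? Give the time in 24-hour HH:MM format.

11:46

1 September 2030 is a Sunday, so Sundays fall on 1, 8, 15, 22, 29; the last is September 29.
1 February 2031 is a Saturday, so Saturdays fall on 1, 8, 15, 22; the last is February 22.
Daylight saving runs 29 September 2030 – 22 February 2031; March 21, 2031 is outside that window, so Ishin Canton is on standard time at UTC−03:00.
20:16 Ishin Canton + 3h = 23:16 UTC.
1 April 2031 is a Tuesday, so the first Sunday is April 6 and the third is April 20.
1 October 2031 is a Wednesday, so Sundays fall on 5, 12, 19, 26; the last is October 26.
At the standard offset (UTC+12:30), 23:16 UTC + 12h30m = 11:46 Otheth Administrative Region standard time (rolling into the next day, 22 March 2031).
The standard-time date in Otheth Administrative Region, March 22, 2031, is outside the daylight-saving period (20 April – 26 October), so Otheth Administrative Region is on standard time, UTC+12:30.
23:16 UTC + 12h30m = 11:46 Otheth Administrative Region (rolling into the next day, 22 March 2031).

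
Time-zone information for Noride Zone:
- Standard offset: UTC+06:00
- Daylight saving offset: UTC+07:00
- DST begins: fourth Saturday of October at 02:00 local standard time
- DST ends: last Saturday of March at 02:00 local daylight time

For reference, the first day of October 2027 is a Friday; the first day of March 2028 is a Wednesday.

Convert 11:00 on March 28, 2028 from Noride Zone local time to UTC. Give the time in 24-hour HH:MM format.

05:00

1 October 2027 is a Friday, so the first Saturday is October 2 and the fourth is October 23.
1 March 2028 is a Wednesday, so Saturdays fall on 4, 11, 18, 25; the last is March 25.
March 28, 2028 does not fall between 23 October 2027 and 25 March 2028, so daylight saving is not in effect and Noride Zone is at UTC+06:00.
11:00 local − 6h = 05:00 UTC.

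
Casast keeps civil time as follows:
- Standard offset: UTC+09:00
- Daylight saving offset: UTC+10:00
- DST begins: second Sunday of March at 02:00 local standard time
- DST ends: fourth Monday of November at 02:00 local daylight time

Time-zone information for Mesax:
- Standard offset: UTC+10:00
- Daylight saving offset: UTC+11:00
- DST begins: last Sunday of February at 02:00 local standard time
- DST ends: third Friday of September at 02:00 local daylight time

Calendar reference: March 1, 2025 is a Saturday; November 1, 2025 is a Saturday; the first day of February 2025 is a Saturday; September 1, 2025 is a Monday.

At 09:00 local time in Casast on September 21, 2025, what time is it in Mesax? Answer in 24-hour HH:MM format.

09:00

1 March 2025 is a Saturday, so the first Sunday is March 2 and the second is March 9.
1 November 2025 is a Saturday, so the first Monday is November 3 and the fourth is November 24.
September 21, 2025 lies within the daylight-saving period (9 March – 24 November), so Casast is on daylight time, UTC+10:00.
09:00 Casast − 10h = 23:00 UTC (rolling into the previous day, 20 September 2025).
1 February 2025 is a Saturday, so Sundays fall on 2, 9, 16, 23; the last is February 23.
1 September 2025 is a Monday, so the first Friday is September 5 and the third is September 19.
At the standard offset (UTC+10:00), 23:00 UTC + 10h = 09:00 Mesax standard time (rolling into the next day, 21 September 2025).
The standard-time date in Mesax, September 21, 2025, is outside the daylight-saving period (23 February – 19 September), so Mesax is on standard time, UTC+10:00.
23:00 UTC + 10h = 09:00 Mesax (rolling into the next day, 21 September 2025).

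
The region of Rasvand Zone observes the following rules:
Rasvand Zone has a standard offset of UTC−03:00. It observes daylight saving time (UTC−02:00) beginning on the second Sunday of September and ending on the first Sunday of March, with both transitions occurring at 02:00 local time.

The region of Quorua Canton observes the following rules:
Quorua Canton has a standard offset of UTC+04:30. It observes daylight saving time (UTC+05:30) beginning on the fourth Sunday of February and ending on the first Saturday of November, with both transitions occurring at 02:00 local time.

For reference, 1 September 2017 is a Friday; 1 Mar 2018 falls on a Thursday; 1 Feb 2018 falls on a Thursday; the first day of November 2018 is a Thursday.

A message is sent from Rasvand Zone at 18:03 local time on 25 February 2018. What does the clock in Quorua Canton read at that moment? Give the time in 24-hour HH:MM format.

01:33

1 September 2017 is a Friday, so the first Sunday is September 3 and the second is September 10.
1 March 2018 is a Thursday, so the first Sunday is March 4.
25 February 2018 falls between 10 September 2017 and 4 March 2018, so daylight saving is in effect and Rasvand Zone is at UTC−02:00.
18:03 Rasvand Zone + 2h = 20:03 UTC.
1 February 2018 is a Thursday, so the first Sunday is February 4 and the fourth is February 25.
1 November 2018 is a Thursday, so the first Saturday is November 3.
At the standard offset (UTC+04:30), 20:03 UTC + 4h30m = 00:33 Quorua Canton standard time (rolling into the next day, 26 February 2018).
The standard-time date in Quorua Canton, 26 February 2018, falls between 25 February and 3 November, so daylight saving is in effect and Quorua Canton is at UTC+05:30.
20:03 UTC + 5h30m = 01:33 Quorua Canton (rolling into the next day, 26 February 2018).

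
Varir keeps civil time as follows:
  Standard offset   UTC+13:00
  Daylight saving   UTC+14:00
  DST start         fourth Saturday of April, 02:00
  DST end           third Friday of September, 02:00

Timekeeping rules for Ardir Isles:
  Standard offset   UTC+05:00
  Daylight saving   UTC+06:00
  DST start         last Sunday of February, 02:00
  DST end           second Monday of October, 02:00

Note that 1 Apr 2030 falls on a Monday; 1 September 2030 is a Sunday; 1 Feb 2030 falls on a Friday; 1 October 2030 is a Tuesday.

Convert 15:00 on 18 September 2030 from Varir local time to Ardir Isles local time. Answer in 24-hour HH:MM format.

1 April 2030 is a Monday, so the first Saturday is April 6 and the fourth is April 27.
1 September 2030 is a Sunday, so the first Friday is September 6 and the third is September 20.
18 September 2030 lies within the daylight-saving period (27 April – 20 September), so Varir is on daylight time, UTC+14:00.
15:00 Varir − 14h = 01:00 UTC.
1 February 2030 is a Friday, so Sundays fall on 3, 10, 17, 24; the last is February 24.
1 October 2030 is a Tuesday, so the first Monday is October 7 and the second is October 14.
At the standard offset (UTC+05:00), 01:00 UTC + 5h = 06:00 Ardir Isles standard time.
The standard-time date in Ardir Isles, 18 September 2030, lies within the daylight-saving period (24 February – 14 October), so Ardir Isles is on daylight time, UTC+06:00.
01:00 UTC + 6h = 07:00 Ardir Isles.

07:00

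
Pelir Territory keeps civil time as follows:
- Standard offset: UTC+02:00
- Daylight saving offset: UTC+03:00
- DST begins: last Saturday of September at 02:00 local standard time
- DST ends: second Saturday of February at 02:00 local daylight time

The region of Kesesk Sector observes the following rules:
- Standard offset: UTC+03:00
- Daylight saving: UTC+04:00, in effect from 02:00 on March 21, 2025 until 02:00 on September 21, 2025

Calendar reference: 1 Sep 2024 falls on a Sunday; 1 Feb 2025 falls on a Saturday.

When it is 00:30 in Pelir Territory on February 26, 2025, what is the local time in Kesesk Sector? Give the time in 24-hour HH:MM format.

1 September 2024 is a Sunday, so Saturdays fall on 7, 14, 21, 28; the last is September 28.
1 February 2025 is a Saturday, so the first Saturday is February 1 and the second is February 8.
Daylight saving runs 28 September 2024 – 8 February 2025; February 26, 2025 is outside that window, so Pelir Territory is on standard time at UTC+02:00.
00:30 Pelir Territory − 2h = 22:30 UTC (rolling into the previous day, 25 February 2025).
At the standard offset (UTC+03:00), 22:30 UTC + 3h = 01:30 Kesesk Sector standard time (rolling into the next day, 26 February 2025).
The standard-time date in Kesesk Sector, February 26, 2025, is outside the daylight-saving period (21 March – 21 September), so Kesesk Sector is on standard time, UTC+03:00.
22:30 UTC + 3h = 01:30 Kesesk Sector (rolling into the next day, 26 February 2025).

01:30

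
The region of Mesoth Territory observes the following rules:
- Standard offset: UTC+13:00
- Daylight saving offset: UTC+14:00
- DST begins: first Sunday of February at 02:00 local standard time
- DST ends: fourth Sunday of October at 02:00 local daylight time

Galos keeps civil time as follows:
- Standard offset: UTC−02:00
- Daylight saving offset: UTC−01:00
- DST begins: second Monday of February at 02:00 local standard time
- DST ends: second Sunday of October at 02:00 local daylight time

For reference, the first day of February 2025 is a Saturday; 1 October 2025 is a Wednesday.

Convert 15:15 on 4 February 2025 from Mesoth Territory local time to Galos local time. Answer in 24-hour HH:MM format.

23:15

1 February 2025 is a Saturday, so the first Sunday is February 2.
1 October 2025 is a Wednesday, so the first Sunday is October 5 and the fourth is October 26.
4 February 2025 lies within the daylight-saving period (2 February – 26 October), so Mesoth Territory is on daylight time, UTC+14:00.
15:15 Mesoth Territory − 14h = 01:15 UTC.
1 February 2025 is a Saturday, so the first Monday is February 3 and the second is February 10.
1 October 2025 is a Wednesday, so the first Sunday is October 5 and the second is October 12.
At the standard offset (UTC−02:00), 01:15 UTC − 2h = 23:15 Galos standard time (rolling into the previous day, 3 February 2025).
The standard-time date in Galos, 3 February 2025, is outside the daylight-saving period (10 February – 12 October), so Galos is on standard time, UTC−02:00.
01:15 UTC − 2h = 23:15 Galos (rolling into the previous day, 3 February 2025).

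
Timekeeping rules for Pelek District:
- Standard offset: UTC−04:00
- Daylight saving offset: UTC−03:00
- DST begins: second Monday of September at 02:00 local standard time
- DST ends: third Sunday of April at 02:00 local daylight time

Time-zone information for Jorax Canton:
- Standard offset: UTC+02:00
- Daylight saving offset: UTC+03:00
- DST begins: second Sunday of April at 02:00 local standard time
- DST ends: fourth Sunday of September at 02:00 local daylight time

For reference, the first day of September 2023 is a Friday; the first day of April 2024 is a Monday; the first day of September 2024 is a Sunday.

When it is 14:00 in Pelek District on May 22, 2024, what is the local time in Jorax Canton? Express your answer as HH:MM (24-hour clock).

1 September 2023 is a Friday, so the first Monday is September 4 and the second is September 11.
1 April 2024 is a Monday, so the first Sunday is April 7 and the third is April 21.
May 22, 2024 is outside the daylight-saving period (11 September 2023 – 21 April 2024), so Pelek District is on standard time, UTC−04:00.
14:00 Pelek District + 4h = 18:00 UTC.
1 April 2024 is a Monday, so the first Sunday is April 7 and the second is April 14.
1 September 2024 is a Sunday, so the first Sunday is September 1 and the fourth is September 22.
At the standard offset (UTC+02:00), 18:00 UTC + 2h = 20:00 Jorax Canton standard time.
Daylight saving runs 14 April – 22 September; the standard-time date in Jorax Canton, May 22, 2024, is inside that window, so Jorax Canton is at UTC+03:00.
18:00 UTC + 3h = 21:00 Jorax Canton.

21:00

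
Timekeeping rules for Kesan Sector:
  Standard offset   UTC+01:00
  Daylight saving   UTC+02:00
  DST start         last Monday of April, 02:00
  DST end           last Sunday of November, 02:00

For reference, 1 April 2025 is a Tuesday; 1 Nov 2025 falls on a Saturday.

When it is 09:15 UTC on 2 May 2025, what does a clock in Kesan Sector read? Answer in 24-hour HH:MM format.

11:15

1 April 2025 is a Tuesday, so Mondays fall on 7, 14, 21, 28; the last is April 28.
1 November 2025 is a Saturday, so Sundays fall on 2, 9, 16, 23, 30; the last is November 30.
At the standard offset (UTC+01:00), 09:15 UTC + 1h = 10:15 Kesan Sector standard time.
Daylight saving runs 28 April – 30 November; the standard-time date in Kesan Sector, 2 May 2025, is inside that window, so Kesan Sector is at UTC+02:00.
09:15 UTC + 2h = 11:15 local.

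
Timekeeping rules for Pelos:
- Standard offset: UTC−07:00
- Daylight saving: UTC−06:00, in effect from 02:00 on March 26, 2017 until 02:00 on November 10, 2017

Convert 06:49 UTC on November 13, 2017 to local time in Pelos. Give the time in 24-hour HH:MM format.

23:49

At the standard offset (UTC−07:00), 06:49 UTC − 7h = 23:49 Pelos standard time (rolling into the previous day, 12 November 2017).
Daylight saving runs 26 March – 10 November; the standard-time date in Pelos, November 12, 2017, is outside that window, so Pelos is on standard time at UTC−07:00.
06:49 UTC − 7h = 23:49 local (rolling into the previous day, 12 November 2017).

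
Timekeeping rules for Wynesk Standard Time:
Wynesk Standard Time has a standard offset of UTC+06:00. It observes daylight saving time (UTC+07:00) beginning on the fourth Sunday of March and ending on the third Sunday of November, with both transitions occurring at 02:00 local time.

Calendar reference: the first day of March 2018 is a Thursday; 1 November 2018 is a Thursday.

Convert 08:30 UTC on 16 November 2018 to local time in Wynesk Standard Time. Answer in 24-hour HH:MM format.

15:30

1 March 2018 is a Thursday, so the first Sunday is March 4 and the fourth is March 25.
1 November 2018 is a Thursday, so the first Sunday is November 4 and the third is November 18.
At the standard offset (UTC+06:00), 08:30 UTC + 6h = 14:30 Wynesk Standard Time standard time.
The standard-time date in Wynesk Standard Time, 16 November 2018, falls between 25 March and 18 November, so daylight saving is in effect and Wynesk Standard Time is at UTC+07:00.
08:30 UTC + 7h = 15:30 local.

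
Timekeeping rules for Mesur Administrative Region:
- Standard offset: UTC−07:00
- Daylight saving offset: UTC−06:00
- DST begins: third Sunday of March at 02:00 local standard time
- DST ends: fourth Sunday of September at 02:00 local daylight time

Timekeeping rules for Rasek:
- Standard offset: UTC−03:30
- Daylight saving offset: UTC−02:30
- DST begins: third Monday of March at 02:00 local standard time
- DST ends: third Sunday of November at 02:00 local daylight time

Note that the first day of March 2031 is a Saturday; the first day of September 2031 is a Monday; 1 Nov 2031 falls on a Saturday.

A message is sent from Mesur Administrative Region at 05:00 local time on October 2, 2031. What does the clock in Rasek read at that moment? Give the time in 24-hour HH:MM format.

09:30

1 March 2031 is a Saturday, so the first Sunday is March 2 and the third is March 16.
1 September 2031 is a Monday, so the first Sunday is September 7 and the fourth is September 28.
October 2, 2031 does not fall between 16 March and 28 September, so daylight saving is not in effect and Mesur Administrative Region is at UTC−07:00.
05:00 Mesur Administrative Region + 7h = 12:00 UTC.
1 March 2031 is a Saturday, so the first Monday is March 3 and the third is March 17.
1 November 2031 is a Saturday, so the first Sunday is November 2 and the third is November 16.
At the standard offset (UTC−03:30), 12:00 UTC − 3h30m = 08:30 Rasek standard time.
The standard-time date in Rasek, October 2, 2031, falls between 17 March and 16 November, so daylight saving is in effect and Rasek is at UTC−02:30.
12:00 UTC − 2h30m = 09:30 Rasek.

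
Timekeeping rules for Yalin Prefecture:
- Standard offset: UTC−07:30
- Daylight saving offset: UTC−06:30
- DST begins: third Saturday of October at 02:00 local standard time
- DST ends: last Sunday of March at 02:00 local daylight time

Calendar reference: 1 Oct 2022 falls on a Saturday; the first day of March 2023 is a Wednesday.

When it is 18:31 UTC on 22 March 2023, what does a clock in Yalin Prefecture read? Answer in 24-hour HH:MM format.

12:01

1 October 2022 is a Saturday, so the first Saturday is October 1 and the third is October 15.
1 March 2023 is a Wednesday, so Sundays fall on 5, 12, 19, 26; the last is March 26.
At the standard offset (UTC−07:30), 18:31 UTC − 7h30m = 11:01 Yalin Prefecture standard time.
The standard-time date in Yalin Prefecture, 22 March 2023, lies within the daylight-saving period (15 October 2022 – 26 March 2023), so Yalin Prefecture is on daylight time, UTC−06:30.
18:31 UTC − 6h30m = 12:01 local.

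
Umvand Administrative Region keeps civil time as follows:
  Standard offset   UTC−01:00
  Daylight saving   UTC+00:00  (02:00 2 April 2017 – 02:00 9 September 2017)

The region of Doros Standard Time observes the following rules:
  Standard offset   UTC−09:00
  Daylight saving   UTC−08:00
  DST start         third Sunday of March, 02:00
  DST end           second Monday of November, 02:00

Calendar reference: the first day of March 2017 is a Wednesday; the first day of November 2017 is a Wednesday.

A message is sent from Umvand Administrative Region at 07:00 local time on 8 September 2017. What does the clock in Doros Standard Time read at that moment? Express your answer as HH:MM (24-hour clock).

23:00

8 September 2017 falls between 2 April and 9 September, so daylight saving is in effect and Umvand Administrative Region is at UTC+00:00.
07:00 Umvand Administrative Region − 0h = 07:00 UTC.
1 March 2017 is a Wednesday, so the first Sunday is March 5 and the third is March 19.
1 November 2017 is a Wednesday, so the first Monday is November 6 and the second is November 13.
At the standard offset (UTC−09:00), 07:00 UTC − 9h = 22:00 Doros Standard Time standard time (rolling into the previous day, 7 September 2017).
The standard-time date in Doros Standard Time, 7 September 2017, falls between 19 March and 13 November, so daylight saving is in effect and Doros Standard Time is at UTC−08:00.
07:00 UTC − 8h = 23:00 Doros Standard Time (rolling into the previous day, 7 September 2017).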